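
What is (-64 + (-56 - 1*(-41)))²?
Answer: 6241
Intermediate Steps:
(-64 + (-56 - 1*(-41)))² = (-64 + (-56 + 41))² = (-64 - 15)² = (-79)² = 6241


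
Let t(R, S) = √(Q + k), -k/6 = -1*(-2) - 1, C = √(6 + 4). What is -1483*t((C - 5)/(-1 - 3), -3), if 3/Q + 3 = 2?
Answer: -4449*I ≈ -4449.0*I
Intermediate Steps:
C = √10 ≈ 3.1623
Q = -3 (Q = 3/(-3 + 2) = 3/(-1) = 3*(-1) = -3)
k = -6 (k = -6*(-1*(-2) - 1) = -6*(2 - 1) = -6*1 = -6)
t(R, S) = 3*I (t(R, S) = √(-3 - 6) = √(-9) = 3*I)
-1483*t((C - 5)/(-1 - 3), -3) = -4449*I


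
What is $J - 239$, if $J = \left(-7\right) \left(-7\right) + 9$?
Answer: $-181$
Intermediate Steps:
$J = 58$ ($J = 49 + 9 = 58$)
$J - 239 = 58 - 239 = -181$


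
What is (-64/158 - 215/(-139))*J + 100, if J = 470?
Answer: 6990490/10981 ≈ 636.60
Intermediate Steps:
(-64/158 - 215/(-139))*J + 100 = (-64/158 - 215/(-139))*470 + 100 = (-64*1/158 - 215*(-1/139))*470 + 100 = (-32/79 + 215/139)*470 + 100 = (12537/10981)*470 + 100 = 5892390/10981 + 100 = 6990490/10981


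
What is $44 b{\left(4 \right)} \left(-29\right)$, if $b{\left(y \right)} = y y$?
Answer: $-20416$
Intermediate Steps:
$b{\left(y \right)} = y^{2}$
$44 b{\left(4 \right)} \left(-29\right) = 44 \cdot 4^{2} \left(-29\right) = 44 \cdot 16 \left(-29\right) = 704 \left(-29\right) = -20416$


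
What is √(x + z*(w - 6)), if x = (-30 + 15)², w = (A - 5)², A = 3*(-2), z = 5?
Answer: 20*√2 ≈ 28.284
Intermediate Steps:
A = -6
w = 121 (w = (-6 - 5)² = (-11)² = 121)
x = 225 (x = (-15)² = 225)
√(x + z*(w - 6)) = √(225 + 5*(121 - 6)) = √(225 + 5*115) = √(225 + 575) = √800 = 20*√2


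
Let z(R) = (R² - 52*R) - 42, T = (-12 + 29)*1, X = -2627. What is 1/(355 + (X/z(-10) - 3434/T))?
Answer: 578/85807 ≈ 0.0067360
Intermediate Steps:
T = 17 (T = 17*1 = 17)
z(R) = -42 + R² - 52*R
1/(355 + (X/z(-10) - 3434/T)) = 1/(355 + (-2627/(-42 + (-10)² - 52*(-10)) - 3434/17)) = 1/(355 + (-2627/(-42 + 100 + 520) - 3434*1/17)) = 1/(355 + (-2627/578 - 202)) = 1/(355 - 119383/578) = 1/(85807/578) = 578/85807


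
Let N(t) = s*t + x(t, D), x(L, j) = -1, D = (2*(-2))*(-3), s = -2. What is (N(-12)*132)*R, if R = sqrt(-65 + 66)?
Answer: 3036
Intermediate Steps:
D = 12 (D = -4*(-3) = 12)
N(t) = -1 - 2*t (N(t) = -2*t - 1 = -1 - 2*t)
R = 1 (R = sqrt(1) = 1)
(N(-12)*132)*R = ((-1 - 2*(-12))*132)*1 = ((-1 + 24)*132)*1 = (23*132)*1 = 3036*1 = 3036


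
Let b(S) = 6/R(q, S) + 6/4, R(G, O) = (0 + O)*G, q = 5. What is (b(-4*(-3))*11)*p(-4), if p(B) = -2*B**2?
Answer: -2816/5 ≈ -563.20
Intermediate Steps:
R(G, O) = G*O (R(G, O) = O*G = G*O)
b(S) = 3/2 + 6/(5*S) (b(S) = 6/((5*S)) + 6/4 = 6*(1/(5*S)) + 6*(1/4) = 6/(5*S) + 3/2 = 3/2 + 6/(5*S))
(b(-4*(-3))*11)*p(-4) = ((3*(4 + 5*(-4*(-3)))/(10*((-4*(-3)))))*11)*(-2*(-4)**2) = (((3/10)*(4 + 5*12)/12)*11)*(-2*16) = (((3/10)*(1/12)*(4 + 60))*11)*(-32) = (((3/10)*(1/12)*64)*11)*(-32) = ((8/5)*11)*(-32) = (88/5)*(-32) = -2816/5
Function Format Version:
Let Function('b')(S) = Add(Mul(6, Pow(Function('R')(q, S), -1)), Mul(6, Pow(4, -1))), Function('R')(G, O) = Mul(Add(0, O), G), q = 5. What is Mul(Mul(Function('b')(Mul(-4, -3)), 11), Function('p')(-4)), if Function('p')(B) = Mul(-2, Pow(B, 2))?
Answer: Rational(-2816, 5) ≈ -563.20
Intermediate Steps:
Function('R')(G, O) = Mul(G, O) (Function('R')(G, O) = Mul(O, G) = Mul(G, O))
Function('b')(S) = Add(Rational(3, 2), Mul(Rational(6, 5), Pow(S, -1))) (Function('b')(S) = Add(Mul(6, Pow(Mul(5, S), -1)), Mul(6, Pow(4, -1))) = Add(Mul(6, Mul(Rational(1, 5), Pow(S, -1))), Mul(6, Rational(1, 4))) = Add(Mul(Rational(6, 5), Pow(S, -1)), Rational(3, 2)) = Add(Rational(3, 2), Mul(Rational(6, 5), Pow(S, -1))))
Mul(Mul(Function('b')(Mul(-4, -3)), 11), Function('p')(-4)) = Mul(Mul(Mul(Rational(3, 10), Pow(Mul(-4, -3), -1), Add(4, Mul(5, Mul(-4, -3)))), 11), Mul(-2, Pow(-4, 2))) = Mul(Mul(Mul(Rational(3, 10), Pow(12, -1), Add(4, Mul(5, 12))), 11), Mul(-2, 16)) = Mul(Mul(Mul(Rational(3, 10), Rational(1, 12), Add(4, 60)), 11), -32) = Mul(Mul(Mul(Rational(3, 10), Rational(1, 12), 64), 11), -32) = Mul(Mul(Rational(8, 5), 11), -32) = Mul(Rational(88, 5), -32) = Rational(-2816, 5)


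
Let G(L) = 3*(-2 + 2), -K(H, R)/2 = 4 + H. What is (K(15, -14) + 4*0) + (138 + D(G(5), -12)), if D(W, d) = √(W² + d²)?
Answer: 112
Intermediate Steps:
K(H, R) = -8 - 2*H (K(H, R) = -2*(4 + H) = -8 - 2*H)
G(L) = 0 (G(L) = 3*0 = 0)
(K(15, -14) + 4*0) + (138 + D(G(5), -12)) = ((-8 - 2*15) + 4*0) + (138 + √(0² + (-12)²)) = ((-8 - 30) + 0) + (138 + √(0 + 144)) = (-38 + 0) + (138 + √144) = -38 + (138 + 12) = -38 + 150 = 112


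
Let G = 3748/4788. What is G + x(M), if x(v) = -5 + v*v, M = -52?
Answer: 3231640/1197 ≈ 2699.8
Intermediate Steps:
G = 937/1197 (G = 3748*(1/4788) = 937/1197 ≈ 0.78279)
x(v) = -5 + v²
G + x(M) = 937/1197 + (-5 + (-52)²) = 937/1197 + (-5 + 2704) = 937/1197 + 2699 = 3231640/1197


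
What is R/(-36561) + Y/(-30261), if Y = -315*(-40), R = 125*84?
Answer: -1765100/2508781 ≈ -0.70357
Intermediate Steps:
R = 10500
Y = 12600
R/(-36561) + Y/(-30261) = 10500/(-36561) + 12600/(-30261) = 10500*(-1/36561) + 12600*(-1/30261) = -500/1741 - 600/1441 = -1765100/2508781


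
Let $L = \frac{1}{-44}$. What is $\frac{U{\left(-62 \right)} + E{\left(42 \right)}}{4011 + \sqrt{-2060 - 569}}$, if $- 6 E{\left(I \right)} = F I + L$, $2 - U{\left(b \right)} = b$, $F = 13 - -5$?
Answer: $- \frac{1683283}{108922000} + \frac{1259 i \sqrt{2629}}{326766000} \approx -0.015454 + 0.00019755 i$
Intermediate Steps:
$F = 18$ ($F = 13 + 5 = 18$)
$U{\left(b \right)} = 2 - b$
$L = - \frac{1}{44} \approx -0.022727$
$E{\left(I \right)} = \frac{1}{264} - 3 I$ ($E{\left(I \right)} = - \frac{18 I - \frac{1}{44}}{6} = - \frac{- \frac{1}{44} + 18 I}{6} = \frac{1}{264} - 3 I$)
$\frac{U{\left(-62 \right)} + E{\left(42 \right)}}{4011 + \sqrt{-2060 - 569}} = \frac{\left(2 - -62\right) + \left(\frac{1}{264} - 126\right)}{4011 + \sqrt{-2060 - 569}} = \frac{\left(2 + 62\right) + \left(\frac{1}{264} - 126\right)}{4011 + \sqrt{-2629}} = \frac{64 - \frac{33263}{264}}{4011 + i \sqrt{2629}} = - \frac{16367}{264 \left(4011 + i \sqrt{2629}\right)}$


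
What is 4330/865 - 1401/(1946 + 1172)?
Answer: 2457815/539414 ≈ 4.5565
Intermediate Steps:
4330/865 - 1401/(1946 + 1172) = 4330*(1/865) - 1401/3118 = 866/173 - 1401*1/3118 = 866/173 - 1401/3118 = 2457815/539414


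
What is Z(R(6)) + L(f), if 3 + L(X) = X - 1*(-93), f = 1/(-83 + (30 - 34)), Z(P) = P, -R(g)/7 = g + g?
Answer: 521/87 ≈ 5.9885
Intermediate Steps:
R(g) = -14*g (R(g) = -7*(g + g) = -14*g)
f = -1/87 (f = 1/(-83 - 4) = 1/(-87) = -1/87 ≈ -0.011494)
L(X) = 90 + X (L(X) = -3 + (X - 1*(-93)) = -3 + (X + 93) = -3 + (93 + X) = 90 + X)
Z(R(6)) + L(f) = -14*6 + (90 - 1/87) = -84 + 7829/87 = 521/87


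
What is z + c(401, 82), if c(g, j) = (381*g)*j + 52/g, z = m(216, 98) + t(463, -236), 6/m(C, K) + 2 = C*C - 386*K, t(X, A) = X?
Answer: 7390201849748/589871 ≈ 1.2529e+7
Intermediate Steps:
m(C, K) = 6/(-2 + C² - 386*K) (m(C, K) = 6/(-2 + (C*C - 386*K)) = 6/(-2 + (C² - 386*K)) = 6/(-2 + C² - 386*K))
z = 681074/1471 (z = 6/(-2 + 216² - 386*98) + 463 = 6/(-2 + 46656 - 37828) + 463 = 6/8826 + 463 = 6*(1/8826) + 463 = 1/1471 + 463 = 681074/1471 ≈ 463.00)
c(g, j) = 52/g + 381*g*j (c(g, j) = 381*g*j + 52/g = 52/g + 381*g*j)
z + c(401, 82) = 681074/1471 + (52/401 + 381*401*82) = 681074/1471 + (52*(1/401) + 12528042) = 681074/1471 + (52/401 + 12528042) = 681074/1471 + 5023744894/401 = 7390201849748/589871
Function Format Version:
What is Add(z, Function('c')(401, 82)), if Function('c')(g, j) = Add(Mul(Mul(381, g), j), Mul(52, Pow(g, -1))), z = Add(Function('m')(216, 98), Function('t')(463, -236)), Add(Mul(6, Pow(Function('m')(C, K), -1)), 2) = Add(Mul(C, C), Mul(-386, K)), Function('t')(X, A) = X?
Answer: Rational(7390201849748, 589871) ≈ 1.2529e+7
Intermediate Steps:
Function('m')(C, K) = Mul(6, Pow(Add(-2, Pow(C, 2), Mul(-386, K)), -1)) (Function('m')(C, K) = Mul(6, Pow(Add(-2, Add(Mul(C, C), Mul(-386, K))), -1)) = Mul(6, Pow(Add(-2, Add(Pow(C, 2), Mul(-386, K))), -1)) = Mul(6, Pow(Add(-2, Pow(C, 2), Mul(-386, K)), -1)))
z = Rational(681074, 1471) (z = Add(Mul(6, Pow(Add(-2, Pow(216, 2), Mul(-386, 98)), -1)), 463) = Add(Mul(6, Pow(Add(-2, 46656, -37828), -1)), 463) = Add(Mul(6, Pow(8826, -1)), 463) = Add(Mul(6, Rational(1, 8826)), 463) = Add(Rational(1, 1471), 463) = Rational(681074, 1471) ≈ 463.00)
Function('c')(g, j) = Add(Mul(52, Pow(g, -1)), Mul(381, g, j)) (Function('c')(g, j) = Add(Mul(381, g, j), Mul(52, Pow(g, -1))) = Add(Mul(52, Pow(g, -1)), Mul(381, g, j)))
Add(z, Function('c')(401, 82)) = Add(Rational(681074, 1471), Add(Mul(52, Pow(401, -1)), Mul(381, 401, 82))) = Add(Rational(681074, 1471), Add(Mul(52, Rational(1, 401)), 12528042)) = Add(Rational(681074, 1471), Add(Rational(52, 401), 12528042)) = Add(Rational(681074, 1471), Rational(5023744894, 401)) = Rational(7390201849748, 589871)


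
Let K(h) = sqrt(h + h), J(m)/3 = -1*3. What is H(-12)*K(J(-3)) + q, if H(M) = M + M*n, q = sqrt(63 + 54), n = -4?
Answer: 3*sqrt(13) + 108*I*sqrt(2) ≈ 10.817 + 152.74*I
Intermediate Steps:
J(m) = -9 (J(m) = 3*(-1*3) = 3*(-3) = -9)
K(h) = sqrt(2)*sqrt(h) (K(h) = sqrt(2*h) = sqrt(2)*sqrt(h))
q = 3*sqrt(13) (q = sqrt(117) = 3*sqrt(13) ≈ 10.817)
H(M) = -3*M (H(M) = M + M*(-4) = M - 4*M = -3*M)
H(-12)*K(J(-3)) + q = (-3*(-12))*(sqrt(2)*sqrt(-9)) + 3*sqrt(13) = 36*(sqrt(2)*(3*I)) + 3*sqrt(13) = 36*(3*I*sqrt(2)) + 3*sqrt(13) = 108*I*sqrt(2) + 3*sqrt(13) = 3*sqrt(13) + 108*I*sqrt(2)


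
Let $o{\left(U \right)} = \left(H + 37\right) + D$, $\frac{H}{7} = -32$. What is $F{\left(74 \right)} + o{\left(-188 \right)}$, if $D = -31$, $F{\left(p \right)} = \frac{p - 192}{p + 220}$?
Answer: $- \frac{32105}{147} \approx -218.4$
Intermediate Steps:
$H = -224$ ($H = 7 \left(-32\right) = -224$)
$F{\left(p \right)} = \frac{-192 + p}{220 + p}$
$o{\left(U \right)} = -218$ ($o{\left(U \right)} = \left(-224 + 37\right) - 31 = -187 - 31 = -218$)
$F{\left(74 \right)} + o{\left(-188 \right)} = \frac{-192 + 74}{220 + 74} - 218 = \frac{1}{294} \left(-118\right) - 218 = - \frac{59}{147} - 218 = - \frac{32105}{147}$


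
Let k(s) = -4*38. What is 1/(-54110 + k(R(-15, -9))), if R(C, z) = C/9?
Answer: -1/54262 ≈ -1.8429e-5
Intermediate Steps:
R(C, z) = C/9 (R(C, z) = C*(⅑) = C/9)
k(s) = -152
1/(-54110 + k(R(-15, -9))) = 1/(-54110 - 152) = 1/(-54262) = -1/54262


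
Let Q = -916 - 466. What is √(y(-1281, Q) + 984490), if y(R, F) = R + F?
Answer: √981827 ≈ 990.87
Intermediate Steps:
Q = -1382
y(R, F) = F + R
√(y(-1281, Q) + 984490) = √((-1382 - 1281) + 984490) = √(-2663 + 984490) = √981827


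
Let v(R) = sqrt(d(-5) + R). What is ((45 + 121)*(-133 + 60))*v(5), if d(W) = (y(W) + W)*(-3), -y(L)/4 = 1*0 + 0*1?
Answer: -24236*sqrt(5) ≈ -54193.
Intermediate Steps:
y(L) = 0 (y(L) = -4*(1*0 + 0*1) = -4*(0 + 0) = -4*0 = 0)
d(W) = -3*W (d(W) = (0 + W)*(-3) = W*(-3) = -3*W)
v(R) = sqrt(15 + R) (v(R) = sqrt(-3*(-5) + R) = sqrt(15 + R))
((45 + 121)*(-133 + 60))*v(5) = ((45 + 121)*(-133 + 60))*sqrt(15 + 5) = (166*(-73))*sqrt(20) = -24236*sqrt(5)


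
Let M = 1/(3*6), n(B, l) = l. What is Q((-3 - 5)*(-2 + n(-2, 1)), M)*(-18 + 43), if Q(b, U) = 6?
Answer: 150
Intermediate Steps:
M = 1/18 (M = (⅓)*(⅙) = 1/18 ≈ 0.055556)
Q((-3 - 5)*(-2 + n(-2, 1)), M)*(-18 + 43) = 6*(-18 + 43) = 6*25 = 150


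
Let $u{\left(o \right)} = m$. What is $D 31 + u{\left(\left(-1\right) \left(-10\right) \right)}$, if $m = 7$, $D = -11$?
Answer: $-334$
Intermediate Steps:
$u{\left(o \right)} = 7$
$D 31 + u{\left(\left(-1\right) \left(-10\right) \right)} = \left(-11\right) 31 + 7 = -341 + 7 = -334$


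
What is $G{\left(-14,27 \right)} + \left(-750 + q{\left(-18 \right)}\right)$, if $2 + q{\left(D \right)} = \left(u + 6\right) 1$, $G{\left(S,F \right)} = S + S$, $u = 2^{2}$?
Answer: $-770$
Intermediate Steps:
$u = 4$
$G{\left(S,F \right)} = 2 S$
$q{\left(D \right)} = 8$ ($q{\left(D \right)} = -2 + \left(4 + 6\right) 1 = -2 + 10 \cdot 1 = -2 + 10 = 8$)
$G{\left(-14,27 \right)} + \left(-750 + q{\left(-18 \right)}\right) = 2 \left(-14\right) + \left(-750 + 8\right) = -28 - 742 = -770$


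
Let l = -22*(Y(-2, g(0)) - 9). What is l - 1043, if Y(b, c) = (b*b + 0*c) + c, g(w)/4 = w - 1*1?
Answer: -845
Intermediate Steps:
g(w) = -4 + 4*w (g(w) = 4*(w - 1*1) = 4*(w - 1) = 4*(-1 + w) = -4 + 4*w)
Y(b, c) = c + b**2 (Y(b, c) = (b**2 + 0) + c = b**2 + c = c + b**2)
l = 198 (l = -22*(((-4 + 4*0) + (-2)**2) - 9) = -22*(((-4 + 0) + 4) - 9) = -22*((-4 + 4) - 9) = -22*(0 - 9) = -22*(-9) = 198)
l - 1043 = 198 - 1043 = -845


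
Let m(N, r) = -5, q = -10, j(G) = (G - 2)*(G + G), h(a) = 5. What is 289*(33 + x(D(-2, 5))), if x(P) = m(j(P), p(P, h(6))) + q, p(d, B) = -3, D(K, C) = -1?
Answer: 5202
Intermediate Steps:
j(G) = 2*G*(-2 + G) (j(G) = (-2 + G)*(2*G) = 2*G*(-2 + G))
x(P) = -15 (x(P) = -5 - 10 = -15)
289*(33 + x(D(-2, 5))) = 289*(33 - 15) = 289*18 = 5202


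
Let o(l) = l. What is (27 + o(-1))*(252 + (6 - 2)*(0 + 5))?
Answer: 7072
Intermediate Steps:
(27 + o(-1))*(252 + (6 - 2)*(0 + 5)) = (27 - 1)*(252 + (6 - 2)*(0 + 5)) = 26*(252 + 4*5) = 26*(252 + 20) = 26*272 = 7072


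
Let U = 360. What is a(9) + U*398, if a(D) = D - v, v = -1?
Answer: 143290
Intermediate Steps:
a(D) = 1 + D (a(D) = D - 1*(-1) = D + 1 = 1 + D)
a(9) + U*398 = (1 + 9) + 360*398 = 10 + 143280 = 143290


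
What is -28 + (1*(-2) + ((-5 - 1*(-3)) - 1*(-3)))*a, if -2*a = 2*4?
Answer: -24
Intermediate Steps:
a = -4 ≈ -4.0000
-28 + (1*(-2) + ((-5 - 1*(-3)) - 1*(-3)))*a = -28 + (1*(-2) + ((-5 - 1*(-3)) - 1*(-3)))*(-4) = -28 + (-2 + ((-5 + 3) + 3))*(-4) = -28 + (-2 + (-2 + 3))*(-4) = -28 + (-2 + 1)*(-4) = -28 - 1*(-4) = -28 + 4 = -24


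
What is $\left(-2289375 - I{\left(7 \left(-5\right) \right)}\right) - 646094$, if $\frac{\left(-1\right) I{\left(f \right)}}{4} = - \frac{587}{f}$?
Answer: $- \frac{102739067}{35} \approx -2.9354 \cdot 10^{6}$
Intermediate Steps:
$I{\left(f \right)} = \frac{2348}{f}$ ($I{\left(f \right)} = - 4 \left(- \frac{587}{f}\right) = \frac{2348}{f}$)
$\left(-2289375 - I{\left(7 \left(-5\right) \right)}\right) - 646094 = \left(-2289375 - \frac{2348}{7 \left(-5\right)}\right) - 646094 = \left(-2289375 - \frac{2348}{-35}\right) - 646094 = \left(-2289375 - 2348 \left(- \frac{1}{35}\right)\right) - 646094 = \left(-2289375 - - \frac{2348}{35}\right) - 646094 = \left(-2289375 + \frac{2348}{35}\right) - 646094 = - \frac{80125777}{35} - 646094 = - \frac{102739067}{35}$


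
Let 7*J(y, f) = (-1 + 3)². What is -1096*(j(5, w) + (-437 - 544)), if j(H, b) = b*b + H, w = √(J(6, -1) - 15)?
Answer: 7598568/7 ≈ 1.0855e+6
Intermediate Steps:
J(y, f) = 4/7 (J(y, f) = (-1 + 3)²/7 = (⅐)*2² = (⅐)*4 = 4/7)
w = I*√707/7 (w = √(4/7 - 15) = √(-101/7) = I*√707/7 ≈ 3.7985*I)
j(H, b) = H + b² (j(H, b) = b² + H = H + b²)
-1096*(j(5, w) + (-437 - 544)) = -1096*((5 + (I*√707/7)²) + (-437 - 544)) = -1096*((5 - 101/7) - 981) = -1096*(-66/7 - 981) = -1096*(-6933/7) = 7598568/7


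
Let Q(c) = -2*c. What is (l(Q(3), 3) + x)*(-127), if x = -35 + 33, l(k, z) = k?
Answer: 1016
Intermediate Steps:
x = -2
(l(Q(3), 3) + x)*(-127) = (-2*3 - 2)*(-127) = (-6 - 2)*(-127) = -8*(-127) = 1016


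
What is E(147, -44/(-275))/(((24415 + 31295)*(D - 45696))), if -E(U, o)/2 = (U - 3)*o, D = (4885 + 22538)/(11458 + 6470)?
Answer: 127488/7042934414375 ≈ 1.8102e-8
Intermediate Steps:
D = 3047/1992 (D = 27423/17928 = 27423*(1/17928) = 3047/1992 ≈ 1.5296)
E(U, o) = -2*o*(-3 + U) (E(U, o) = -2*(U - 3)*o = -2*(-3 + U)*o = -2*o*(-3 + U))
E(147, -44/(-275))/(((24415 + 31295)*(D - 45696))) = (2*(-44/(-275))*(3 - 1*147))/(((24415 + 31295)*(3047/1992 - 45696))) = (2*(-44*(-1/275))*(3 - 147))/((55710*(-91023385/1992))) = (2*(4/25)*(-144))/(-845152129725/332) = -1152/25*(-332/845152129725) = 127488/7042934414375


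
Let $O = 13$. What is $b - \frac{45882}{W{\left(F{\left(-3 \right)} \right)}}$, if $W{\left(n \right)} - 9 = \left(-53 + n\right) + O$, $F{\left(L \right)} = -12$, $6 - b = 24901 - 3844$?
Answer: $- \frac{859311}{43} \approx -19984.0$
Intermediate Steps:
$b = -21051$ ($b = 6 - \left(24901 - 3844\right) = 6 - 21057 = -21051$)
$W{\left(n \right)} = -31 + n$ ($W{\left(n \right)} = 9 + \left(\left(-53 + n\right) + 13\right) = 9 + \left(-40 + n\right) = -31 + n$)
$b - \frac{45882}{W{\left(F{\left(-3 \right)} \right)}} = -21051 - \frac{45882}{-31 - 12} = -21051 - \frac{45882}{-43} = -21051 - - \frac{45882}{43} = -21051 + \frac{45882}{43} = - \frac{859311}{43}$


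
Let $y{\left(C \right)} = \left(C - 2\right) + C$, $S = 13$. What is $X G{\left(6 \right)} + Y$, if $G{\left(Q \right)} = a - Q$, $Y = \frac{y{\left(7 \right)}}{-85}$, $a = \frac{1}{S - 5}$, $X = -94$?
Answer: $\frac{187717}{340} \approx 552.11$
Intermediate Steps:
$y{\left(C \right)} = -2 + 2 C$ ($y{\left(C \right)} = \left(-2 + C\right) + C = -2 + 2 C$)
$a = \frac{1}{8}$ ($a = \frac{1}{13 - 5} = \frac{1}{8} \approx 0.125$)
$Y = - \frac{12}{85}$ ($Y = \frac{-2 + 2 \cdot 7}{-85} = \left(-2 + 14\right) \left(- \frac{1}{85}\right) = 12 \left(- \frac{1}{85}\right) = - \frac{12}{85} \approx -0.14118$)
$G{\left(Q \right)} = \frac{1}{8} - Q$
$X G{\left(6 \right)} + Y = - 94 \left(\frac{1}{8} - 6\right) - \frac{12}{85} = \left(-94\right) \left(- \frac{47}{8}\right) - \frac{12}{85} = \frac{2209}{4} - \frac{12}{85} = \frac{187717}{340}$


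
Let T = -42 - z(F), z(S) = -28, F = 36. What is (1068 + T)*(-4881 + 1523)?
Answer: -3539332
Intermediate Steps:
T = -14 (T = -42 - 1*(-28) = -42 + 28 = -14)
(1068 + T)*(-4881 + 1523) = (1068 - 14)*(-4881 + 1523) = 1054*(-3358) = -3539332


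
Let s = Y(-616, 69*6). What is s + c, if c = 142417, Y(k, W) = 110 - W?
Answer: 142113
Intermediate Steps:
s = -304 (s = 110 - 69*6 = 110 - 1*414 = 110 - 414 = -304)
s + c = -304 + 142417 = 142113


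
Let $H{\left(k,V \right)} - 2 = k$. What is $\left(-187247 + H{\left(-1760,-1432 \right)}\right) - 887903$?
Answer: $-1076908$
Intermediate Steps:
$H{\left(k,V \right)} = 2 + k$
$\left(-187247 + H{\left(-1760,-1432 \right)}\right) - 887903 = \left(-187247 + \left(2 - 1760\right)\right) - 887903 = \left(-187247 - 1758\right) - 887903 = -189005 - 887903 = -1076908$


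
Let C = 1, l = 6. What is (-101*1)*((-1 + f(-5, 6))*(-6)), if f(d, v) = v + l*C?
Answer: 6666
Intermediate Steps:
f(d, v) = 6 + v (f(d, v) = v + 6*1 = v + 6 = 6 + v)
(-101*1)*((-1 + f(-5, 6))*(-6)) = (-101*1)*((-1 + (6 + 6))*(-6)) = -101*(-1 + 12)*(-6) = -1111*(-6) = -101*(-66) = 6666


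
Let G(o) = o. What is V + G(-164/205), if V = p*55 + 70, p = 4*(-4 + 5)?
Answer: 1446/5 ≈ 289.20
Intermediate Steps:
p = 4 (p = 4*1 = 4)
V = 290 (V = 4*55 + 70 = 220 + 70 = 290)
V + G(-164/205) = 290 - 164/205 = 290 - 164*1/205 = 290 - 4/5 = 1446/5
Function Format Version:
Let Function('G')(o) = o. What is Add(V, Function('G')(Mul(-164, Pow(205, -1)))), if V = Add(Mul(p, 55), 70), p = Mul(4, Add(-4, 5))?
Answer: Rational(1446, 5) ≈ 289.20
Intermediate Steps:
p = 4 (p = Mul(4, 1) = 4)
V = 290 (V = Add(Mul(4, 55), 70) = Add(220, 70) = 290)
Add(V, Function('G')(Mul(-164, Pow(205, -1)))) = Add(290, Mul(-164, Pow(205, -1))) = Add(290, Mul(-164, Rational(1, 205))) = Add(290, Rational(-4, 5)) = Rational(1446, 5)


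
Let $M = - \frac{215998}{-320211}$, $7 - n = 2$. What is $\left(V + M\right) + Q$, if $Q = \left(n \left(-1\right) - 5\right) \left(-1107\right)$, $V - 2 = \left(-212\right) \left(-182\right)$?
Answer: $\frac{15900613414}{320211} \approx 49657.0$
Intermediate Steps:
$n = 5$ ($n = 7 - 2 = 5$)
$M = \frac{215998}{320211}$ ($M = \left(-215998\right) \left(- \frac{1}{320211}\right) = \frac{215998}{320211} \approx 0.67455$)
$V = 38586$ ($V = 2 - -38584 = 2 + 38584 = 38586$)
$Q = 11070$ ($Q = \left(5 \left(-1\right) - 5\right) \left(-1107\right) = \left(-5 - 5\right) \left(-1107\right) = \left(-10\right) \left(-1107\right) = 11070$)
$\left(V + M\right) + Q = \left(38586 + \frac{215998}{320211}\right) + 11070 = \frac{12355877644}{320211} + 11070 = \frac{15900613414}{320211}$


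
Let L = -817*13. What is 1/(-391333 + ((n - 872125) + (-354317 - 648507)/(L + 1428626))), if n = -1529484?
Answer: -1418005/3960406723534 ≈ -3.5805e-7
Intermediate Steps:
L = -10621
1/(-391333 + ((n - 872125) + (-354317 - 648507)/(L + 1428626))) = 1/(-391333 + ((-1529484 - 872125) + (-354317 - 648507)/(-10621 + 1428626))) = 1/(-391333 + (-2401609 - 1002824/1418005)) = 1/(-391333 - 3405494572869/1418005) = 1/(-3960406723534/1418005) = -1418005/3960406723534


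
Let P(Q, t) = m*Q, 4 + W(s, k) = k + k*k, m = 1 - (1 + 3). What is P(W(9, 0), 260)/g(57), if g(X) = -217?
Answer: -12/217 ≈ -0.055300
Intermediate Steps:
m = -3 (m = 1 - 1*4 = 1 - 4 = -3)
W(s, k) = -4 + k + k² (W(s, k) = -4 + (k + k*k) = -4 + (k + k²) = -4 + k + k²)
P(Q, t) = -3*Q
P(W(9, 0), 260)/g(57) = -3*(-4 + 0 + 0²)/(-217) = -3*(-4 + 0 + 0)*(-1/217) = -3*(-4)*(-1/217) = 12*(-1/217) = -12/217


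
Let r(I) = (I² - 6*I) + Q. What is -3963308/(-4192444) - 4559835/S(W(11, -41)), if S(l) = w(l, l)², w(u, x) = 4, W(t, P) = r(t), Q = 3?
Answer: -4779197368453/16769776 ≈ -2.8499e+5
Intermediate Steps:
r(I) = 3 + I² - 6*I (r(I) = (I² - 6*I) + 3 = 3 + I² - 6*I)
W(t, P) = 3 + t² - 6*t
S(l) = 16 (S(l) = 4² = 16)
-3963308/(-4192444) - 4559835/S(W(11, -41)) = -3963308/(-4192444) - 4559835/16 = -3963308*(-1/4192444) - 4559835*1/16 = 990827/1048111 - 4559835/16 = -4779197368453/16769776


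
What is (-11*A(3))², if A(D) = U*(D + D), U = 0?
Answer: 0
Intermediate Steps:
A(D) = 0 (A(D) = 0*(D + D) = 0*(2*D) = 0)
(-11*A(3))² = (-11*0)² = 0² = 0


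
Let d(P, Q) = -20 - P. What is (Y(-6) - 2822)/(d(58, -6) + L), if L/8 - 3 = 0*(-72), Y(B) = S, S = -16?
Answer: 473/9 ≈ 52.556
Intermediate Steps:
Y(B) = -16
L = 24 (L = 24 + 8*(0*(-72)) = 24 + 8*0 = 24 + 0 = 24)
(Y(-6) - 2822)/(d(58, -6) + L) = (-16 - 2822)/((-20 - 1*58) + 24) = -2838/((-20 - 58) + 24) = -2838/(-78 + 24) = -2838/(-54) = -2838*(-1/54) = 473/9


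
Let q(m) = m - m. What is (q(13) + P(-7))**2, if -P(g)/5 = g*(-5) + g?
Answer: 19600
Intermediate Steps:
P(g) = 20*g (P(g) = -5*(g*(-5) + g) = -5*(-5*g + g) = -(-20)*g = 20*g)
q(m) = 0
(q(13) + P(-7))**2 = (0 + 20*(-7))**2 = (0 - 140)**2 = (-140)**2 = 19600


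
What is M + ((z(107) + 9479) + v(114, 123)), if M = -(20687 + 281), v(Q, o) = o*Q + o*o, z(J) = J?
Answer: 17769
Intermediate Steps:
v(Q, o) = o**2 + Q*o (v(Q, o) = Q*o + o**2 = o**2 + Q*o)
M = -20968 (M = -1*20968 = -20968)
M + ((z(107) + 9479) + v(114, 123)) = -20968 + ((107 + 9479) + 123*(114 + 123)) = -20968 + (9586 + 123*237) = -20968 + (9586 + 29151) = -20968 + 38737 = 17769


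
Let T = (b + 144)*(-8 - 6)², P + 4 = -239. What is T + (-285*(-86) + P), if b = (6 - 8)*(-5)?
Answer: 54451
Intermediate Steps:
b = 10 (b = -2*(-5) = 10)
P = -243 (P = -4 - 239 = -243)
T = 30184 (T = (10 + 144)*(-8 - 6)² = 154*(-14)² = 154*196 = 30184)
T + (-285*(-86) + P) = 30184 + (-285*(-86) - 243) = 30184 + (24510 - 243) = 30184 + 24267 = 54451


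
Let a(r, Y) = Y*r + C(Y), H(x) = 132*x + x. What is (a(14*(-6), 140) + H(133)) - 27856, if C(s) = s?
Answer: -21787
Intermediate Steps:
H(x) = 133*x
a(r, Y) = Y + Y*r (a(r, Y) = Y*r + Y = Y + Y*r)
(a(14*(-6), 140) + H(133)) - 27856 = (140*(1 + 14*(-6)) + 133*133) - 27856 = (140*(1 - 84) + 17689) - 27856 = (140*(-83) + 17689) - 27856 = (-11620 + 17689) - 27856 = 6069 - 27856 = -21787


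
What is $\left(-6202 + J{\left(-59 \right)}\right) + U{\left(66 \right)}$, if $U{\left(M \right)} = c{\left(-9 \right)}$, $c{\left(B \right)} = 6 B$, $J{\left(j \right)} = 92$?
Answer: $-6164$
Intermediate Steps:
$U{\left(M \right)} = -54$ ($U{\left(M \right)} = 6 \left(-9\right) = -54$)
$\left(-6202 + J{\left(-59 \right)}\right) + U{\left(66 \right)} = \left(-6202 + 92\right) - 54 = -6110 - 54 = -6164$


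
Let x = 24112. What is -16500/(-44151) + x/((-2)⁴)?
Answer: 22184019/14717 ≈ 1507.4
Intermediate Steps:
-16500/(-44151) + x/((-2)⁴) = -16500/(-44151) + 24112/((-2)⁴) = -16500*(-1/44151) + 24112/16 = 5500/14717 + 24112*(1/16) = 5500/14717 + 1507 = 22184019/14717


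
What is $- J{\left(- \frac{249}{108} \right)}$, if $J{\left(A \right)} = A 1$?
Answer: $\frac{83}{36} \approx 2.3056$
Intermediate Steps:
$J{\left(A \right)} = A$
$- J{\left(- \frac{249}{108} \right)} = - \frac{-249}{108} = \left(-1\right) \left(- \frac{83}{36}\right) = \frac{83}{36}$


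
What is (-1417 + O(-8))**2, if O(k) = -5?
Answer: 2022084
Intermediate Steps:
(-1417 + O(-8))**2 = (-1417 - 5)**2 = (-1422)**2 = 2022084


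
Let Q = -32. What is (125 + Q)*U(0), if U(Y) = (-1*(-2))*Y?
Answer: 0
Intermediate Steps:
U(Y) = 2*Y
(125 + Q)*U(0) = (125 - 32)*(2*0) = 93*0 = 0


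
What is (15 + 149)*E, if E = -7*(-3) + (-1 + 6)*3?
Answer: 5904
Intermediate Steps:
E = 36 (E = 21 + 5*3 = 21 + 15 = 36)
(15 + 149)*E = (15 + 149)*36 = 164*36 = 5904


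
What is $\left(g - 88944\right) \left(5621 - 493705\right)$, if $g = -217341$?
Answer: $149492807940$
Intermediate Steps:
$\left(g - 88944\right) \left(5621 - 493705\right) = \left(-217341 - 88944\right) \left(5621 - 493705\right) = \left(-306285\right) \left(-488084\right) = 149492807940$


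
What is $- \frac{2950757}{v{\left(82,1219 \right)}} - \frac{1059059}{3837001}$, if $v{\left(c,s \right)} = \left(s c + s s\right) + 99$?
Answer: $- \frac{1857392028117}{869364664574} \approx -2.1365$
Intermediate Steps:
$v{\left(c,s \right)} = 99 + s^{2} + c s$ ($v{\left(c,s \right)} = \left(c s + s^{2}\right) + 99 = \left(s^{2} + c s\right) + 99 = 99 + s^{2} + c s$)
$- \frac{2950757}{v{\left(82,1219 \right)}} - \frac{1059059}{3837001} = - \frac{2950757}{99 + 1219^{2} + 82 \cdot 1219} - \frac{1059059}{3837001} = - \frac{2950757}{99 + 1485961 + 99958} - \frac{1059059}{3837001} = - \frac{2950757}{1586018} - \frac{1059059}{3837001} = - \frac{1857392028117}{869364664574}$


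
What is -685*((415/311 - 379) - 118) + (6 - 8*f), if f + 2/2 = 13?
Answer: 105566130/311 ≈ 3.3944e+5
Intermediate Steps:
f = 12 (f = -1 + 13 = 12)
-685*((415/311 - 379) - 118) + (6 - 8*f) = -685*((415/311 - 379) - 118) + (6 - 8*12) = -685*((415*(1/311) - 379) - 118) + (6 - 96) = -685*((415/311 - 379) - 118) - 90 = -685*(-117454/311 - 118) - 90 = -685*(-154152/311) - 90 = 105594120/311 - 90 = 105566130/311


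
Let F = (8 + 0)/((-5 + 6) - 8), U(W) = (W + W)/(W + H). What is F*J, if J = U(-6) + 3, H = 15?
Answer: -40/21 ≈ -1.9048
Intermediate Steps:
U(W) = 2*W/(15 + W) (U(W) = (W + W)/(W + 15) = (2*W)/(15 + W) = 2*W/(15 + W))
J = 5/3 (J = 2*(-6)/(15 - 6) + 3 = 2*(-6)/9 + 3 = 2*(-6)*(⅑) + 3 = -4/3 + 3 = 5/3 ≈ 1.6667)
F = -8/7 (F = 8/(1 - 8) = 8/(-7) = 8*(-⅐) = -8/7 ≈ -1.1429)
F*J = -8/7*5/3 = -40/21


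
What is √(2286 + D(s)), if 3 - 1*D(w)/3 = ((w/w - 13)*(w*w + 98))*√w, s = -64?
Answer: 3*√(255 + 134208*I) ≈ 777.87 + 776.4*I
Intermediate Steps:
D(w) = 9 - 3*√w*(-1176 - 12*w²) (D(w) = 9 - 3*(w/w - 13)*(w*w + 98)*√w = 9 - 3*(1 - 13)*(w² + 98)*√w = 9 - 3*(-12*(98 + w²))*√w = 9 - 3*(-1176 - 12*w²)*√w = 9 - 3*√w*(-1176 - 12*w²))
√(2286 + D(s)) = √(2286 + (9 + 36*(-64)^(5/2) + 3528*√(-64))) = √(2286 + (9 + 36*(32768*I) + 3528*(8*I))) = √(2286 + (9 + 1179648*I + 28224*I)) = √(2286 + (9 + 1207872*I)) = √(2295 + 1207872*I)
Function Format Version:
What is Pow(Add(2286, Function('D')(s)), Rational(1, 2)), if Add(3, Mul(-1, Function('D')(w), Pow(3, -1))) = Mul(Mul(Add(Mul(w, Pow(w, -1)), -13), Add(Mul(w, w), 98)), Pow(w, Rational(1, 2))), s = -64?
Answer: Mul(3, Pow(Add(255, Mul(134208, I)), Rational(1, 2))) ≈ Add(777.87, Mul(776.40, I))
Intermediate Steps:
Function('D')(w) = Add(9, Mul(-3, Pow(w, Rational(1, 2)), Add(-1176, Mul(-12, Pow(w, 2))))) (Function('D')(w) = Add(9, Mul(-3, Mul(Mul(Add(Mul(w, Pow(w, -1)), -13), Add(Mul(w, w), 98)), Pow(w, Rational(1, 2))))) = Add(9, Mul(-3, Mul(Mul(Add(1, -13), Add(Pow(w, 2), 98)), Pow(w, Rational(1, 2))))) = Add(9, Mul(-3, Mul(Mul(-12, Add(98, Pow(w, 2))), Pow(w, Rational(1, 2))))) = Add(9, Mul(-3, Mul(Add(-1176, Mul(-12, Pow(w, 2))), Pow(w, Rational(1, 2))))) = Add(9, Mul(-3, Mul(Pow(w, Rational(1, 2)), Add(-1176, Mul(-12, Pow(w, 2)))))) = Add(9, Mul(-3, Pow(w, Rational(1, 2)), Add(-1176, Mul(-12, Pow(w, 2))))))
Pow(Add(2286, Function('D')(s)), Rational(1, 2)) = Pow(Add(2286, Add(9, Mul(36, Pow(-64, Rational(5, 2))), Mul(3528, Pow(-64, Rational(1, 2))))), Rational(1, 2)) = Pow(Add(2286, Add(9, Mul(36, Mul(32768, I)), Mul(3528, Mul(8, I)))), Rational(1, 2)) = Pow(Add(2286, Add(9, Mul(1179648, I), Mul(28224, I))), Rational(1, 2)) = Pow(Add(2286, Add(9, Mul(1207872, I))), Rational(1, 2)) = Pow(Add(2295, Mul(1207872, I)), Rational(1, 2))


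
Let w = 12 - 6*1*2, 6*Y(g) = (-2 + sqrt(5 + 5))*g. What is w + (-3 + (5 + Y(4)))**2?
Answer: 44/9 + 8*sqrt(10)/9 ≈ 7.6998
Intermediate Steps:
Y(g) = g*(-2 + sqrt(10))/6 (Y(g) = ((-2 + sqrt(5 + 5))*g)/6 = ((-2 + sqrt(10))*g)/6 = (g*(-2 + sqrt(10)))/6 = g*(-2 + sqrt(10))/6)
w = 0 (w = 12 - 6*2 = 12 - 1*12 = 12 - 12 = 0)
w + (-3 + (5 + Y(4)))**2 = 0 + (-3 + (5 + (1/6)*4*(-2 + sqrt(10))))**2 = 0 + (-3 + (5 + (-4/3 + 2*sqrt(10)/3)))**2 = 0 + (-3 + (11/3 + 2*sqrt(10)/3))**2 = 0 + (2/3 + 2*sqrt(10)/3)**2 = (2/3 + 2*sqrt(10)/3)**2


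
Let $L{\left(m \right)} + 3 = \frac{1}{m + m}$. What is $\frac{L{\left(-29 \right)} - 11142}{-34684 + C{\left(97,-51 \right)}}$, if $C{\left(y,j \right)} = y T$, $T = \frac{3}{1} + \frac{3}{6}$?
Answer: $\frac{646411}{1991981} \approx 0.32451$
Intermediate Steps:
$T = \frac{7}{2}$ ($T = 3 \cdot 1 + 3 \cdot \frac{1}{6} = 3 + \frac{1}{2} = \frac{7}{2} \approx 3.5$)
$L{\left(m \right)} = -3 + \frac{1}{2 m}$ ($L{\left(m \right)} = -3 + \frac{1}{m + m} = -3 + \frac{1}{2 m}$)
$C{\left(y,j \right)} = \frac{7 y}{2}$ ($C{\left(y,j \right)} = y \frac{7}{2} = \frac{7 y}{2}$)
$\frac{L{\left(-29 \right)} - 11142}{-34684 + C{\left(97,-51 \right)}} = \frac{\left(-3 + \frac{1}{2 \left(-29\right)}\right) - 11142}{-34684 + \frac{7}{2} \cdot 97} = \frac{\left(-3 + \frac{1}{2} \left(- \frac{1}{29}\right)\right) - 11142}{-34684 + \frac{679}{2}} = \frac{\left(-3 - \frac{1}{58}\right) - 11142}{- \frac{68689}{2}} = \left(- \frac{175}{58} - 11142\right) \left(- \frac{2}{68689}\right) = \left(- \frac{646411}{58}\right) \left(- \frac{2}{68689}\right) = \frac{646411}{1991981}$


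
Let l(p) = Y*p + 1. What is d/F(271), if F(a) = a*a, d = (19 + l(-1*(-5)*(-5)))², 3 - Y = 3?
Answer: 400/73441 ≈ 0.0054465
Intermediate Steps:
Y = 0 (Y = 3 - 1*3 = 3 - 3 = 0)
l(p) = 1 (l(p) = 0*p + 1 = 0 + 1 = 1)
d = 400 (d = (19 + 1)² = 20² = 400)
F(a) = a²
d/F(271) = 400/(271²) = 400/73441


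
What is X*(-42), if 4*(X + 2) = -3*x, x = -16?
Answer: -420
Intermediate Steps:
X = 10 (X = -2 + (-3*(-16))/4 = -2 + (¼)*48 = -2 + 12 = 10)
X*(-42) = 10*(-42) = -420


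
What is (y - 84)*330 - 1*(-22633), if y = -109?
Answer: -41057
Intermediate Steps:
(y - 84)*330 - 1*(-22633) = (-109 - 84)*330 - 1*(-22633) = -193*330 + 22633 = -63690 + 22633 = -41057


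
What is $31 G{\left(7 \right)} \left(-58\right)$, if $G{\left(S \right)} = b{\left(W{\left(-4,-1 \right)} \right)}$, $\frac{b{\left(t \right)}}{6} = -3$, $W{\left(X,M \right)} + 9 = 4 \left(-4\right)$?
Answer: $32364$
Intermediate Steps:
$W{\left(X,M \right)} = -25$ ($W{\left(X,M \right)} = -9 + 4 \left(-4\right) = -9 - 16 = -25$)
$b{\left(t \right)} = -18$ ($b{\left(t \right)} = 6 \left(-3\right) = -18$)
$G{\left(S \right)} = -18$
$31 G{\left(7 \right)} \left(-58\right) = 31 \left(-18\right) \left(-58\right) = \left(-558\right) \left(-58\right) = 32364$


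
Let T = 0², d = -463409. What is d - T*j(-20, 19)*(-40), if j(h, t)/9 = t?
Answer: -463409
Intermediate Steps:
j(h, t) = 9*t
T = 0
d - T*j(-20, 19)*(-40) = -463409 - 0*(9*19)*(-40) = -463409 - 0*171*(-40) = -463409 - 0*(-40) = -463409 - 1*0 = -463409 + 0 = -463409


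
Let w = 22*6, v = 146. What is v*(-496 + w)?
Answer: -53144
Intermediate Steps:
w = 132
v*(-496 + w) = 146*(-496 + 132) = 146*(-364) = -53144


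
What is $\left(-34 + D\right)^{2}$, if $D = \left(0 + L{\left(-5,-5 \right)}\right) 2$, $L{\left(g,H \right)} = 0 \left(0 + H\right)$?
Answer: $1156$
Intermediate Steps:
$L{\left(g,H \right)} = 0$ ($L{\left(g,H \right)} = 0 H = 0$)
$D = 0$ ($D = \left(0 + 0\right) 2 = 0 \cdot 2 = 0$)
$\left(-34 + D\right)^{2} = \left(-34 + 0\right)^{2} = \left(-34\right)^{2} = 1156$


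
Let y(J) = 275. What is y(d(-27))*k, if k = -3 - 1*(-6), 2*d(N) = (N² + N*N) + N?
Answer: 825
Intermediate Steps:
d(N) = N² + N/2 (d(N) = ((N² + N*N) + N)/2 = ((N² + N²) + N)/2 = (2*N² + N)/2 = (N + 2*N²)/2 = N² + N/2)
k = 3 (k = -3 + 6 = 3)
y(d(-27))*k = 275*3 = 825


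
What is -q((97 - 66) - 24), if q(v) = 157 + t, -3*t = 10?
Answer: -461/3 ≈ -153.67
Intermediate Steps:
t = -10/3 (t = -1/3*10 = -10/3 ≈ -3.3333)
q(v) = 461/3 (q(v) = 157 - 10/3 = 461/3)
-q((97 - 66) - 24) = -1*461/3 = -461/3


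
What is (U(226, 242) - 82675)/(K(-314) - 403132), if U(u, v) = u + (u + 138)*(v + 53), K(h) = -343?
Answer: -24931/403475 ≈ -0.061791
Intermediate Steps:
U(u, v) = u + (53 + v)*(138 + u) (U(u, v) = u + (138 + u)*(53 + v) = u + (53 + v)*(138 + u))
(U(226, 242) - 82675)/(K(-314) - 403132) = ((7314 + 54*226 + 138*242 + 226*242) - 82675)/(-343 - 403132) = ((7314 + 12204 + 33396 + 54692) - 82675)/(-403475) = (107606 - 82675)*(-1/403475) = 24931*(-1/403475) = -24931/403475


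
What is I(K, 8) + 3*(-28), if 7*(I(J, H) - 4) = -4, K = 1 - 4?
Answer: -564/7 ≈ -80.571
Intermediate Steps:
K = -3
I(J, H) = 24/7 (I(J, H) = 4 + (⅐)*(-4) = 4 - 4/7 = 24/7)
I(K, 8) + 3*(-28) = 24/7 + 3*(-28) = 24/7 - 84 = -564/7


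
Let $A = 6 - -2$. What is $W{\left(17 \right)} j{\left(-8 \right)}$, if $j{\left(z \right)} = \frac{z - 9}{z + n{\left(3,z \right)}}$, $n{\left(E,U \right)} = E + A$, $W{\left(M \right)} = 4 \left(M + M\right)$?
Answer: $- \frac{2312}{3} \approx -770.67$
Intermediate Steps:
$A = 8$ ($A = 6 + 2 = 8$)
$W{\left(M \right)} = 8 M$ ($W{\left(M \right)} = 4 \cdot 2 M = 8 M$)
$n{\left(E,U \right)} = 8 + E$ ($n{\left(E,U \right)} = E + 8 = 8 + E$)
$j{\left(z \right)} = \frac{-9 + z}{11 + z}$ ($j{\left(z \right)} = \frac{z - 9}{z + \left(8 + 3\right)} = \frac{-9 + z}{z + 11} = \frac{-9 + z}{11 + z}$)
$W{\left(17 \right)} j{\left(-8 \right)} = 8 \cdot 17 \frac{-9 - 8}{11 - 8} = 136 \cdot \frac{1}{3} \left(-17\right) = 136 \left(- \frac{17}{3}\right) = - \frac{2312}{3}$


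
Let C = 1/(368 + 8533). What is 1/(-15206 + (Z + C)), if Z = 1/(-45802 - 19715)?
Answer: -194388939/2955878187562 ≈ -6.5763e-5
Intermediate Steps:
Z = -1/65517 (Z = 1/(-65517) = -1/65517 ≈ -1.5263e-5)
C = 1/8901 ≈ 0.00011235
1/(-15206 + (Z + C)) = 1/(-15206 + (-1/65517 + 1/8901)) = 1/(-15206 + 18872/194388939) = 1/(-2955878187562/194388939) = -194388939/2955878187562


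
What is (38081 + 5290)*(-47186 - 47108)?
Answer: -4089625074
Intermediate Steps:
(38081 + 5290)*(-47186 - 47108) = 43371*(-94294) = -4089625074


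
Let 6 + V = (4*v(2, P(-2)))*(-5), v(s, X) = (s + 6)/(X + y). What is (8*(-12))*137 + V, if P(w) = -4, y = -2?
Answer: -39394/3 ≈ -13131.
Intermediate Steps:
v(s, X) = (6 + s)/(-2 + X) (v(s, X) = (s + 6)/(X - 2) = (6 + s)/(-2 + X))
V = 62/3 (V = -6 + (4*((6 + 2)/(-2 - 4)))*(-5) = -6 + (4*(8/(-6)))*(-5) = -6 + (4*(-1/6*8))*(-5) = -6 + (4*(-4/3))*(-5) = -6 - 16/3*(-5) = -6 + 80/3 = 62/3 ≈ 20.667)
(8*(-12))*137 + V = (8*(-12))*137 + 62/3 = -96*137 + 62/3 = -13152 + 62/3 = -39394/3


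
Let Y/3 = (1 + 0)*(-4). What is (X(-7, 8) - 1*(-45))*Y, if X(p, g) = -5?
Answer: -480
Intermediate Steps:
Y = -12 (Y = 3*((1 + 0)*(-4)) = 3*(1*(-4)) = 3*(-4) = -12)
(X(-7, 8) - 1*(-45))*Y = (-5 - 1*(-45))*(-12) = (-5 + 45)*(-12) = 40*(-12) = -480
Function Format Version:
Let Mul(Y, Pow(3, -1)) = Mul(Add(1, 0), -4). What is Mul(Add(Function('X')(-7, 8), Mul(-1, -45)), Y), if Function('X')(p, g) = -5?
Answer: -480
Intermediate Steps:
Y = -12 (Y = Mul(3, Mul(Add(1, 0), -4)) = Mul(3, Mul(1, -4)) = Mul(3, -4) = -12)
Mul(Add(Function('X')(-7, 8), Mul(-1, -45)), Y) = Mul(Add(-5, Mul(-1, -45)), -12) = Mul(Add(-5, 45), -12) = Mul(40, -12) = -480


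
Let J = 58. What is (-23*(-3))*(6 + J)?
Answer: 4416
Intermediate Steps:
(-23*(-3))*(6 + J) = (-23*(-3))*(6 + 58) = 69*64 = 4416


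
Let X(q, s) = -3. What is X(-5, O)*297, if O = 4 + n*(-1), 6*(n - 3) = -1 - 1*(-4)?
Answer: -891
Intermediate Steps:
n = 7/2 (n = 3 + (-1 - 1*(-4))/6 = 3 + (-1 + 4)/6 = 3 + (⅙)*3 = 3 + ½ = 7/2 ≈ 3.5000)
O = ½ (O = 4 + (7/2)*(-1) = 4 - 7/2 = ½ ≈ 0.50000)
X(-5, O)*297 = -3*297 = -891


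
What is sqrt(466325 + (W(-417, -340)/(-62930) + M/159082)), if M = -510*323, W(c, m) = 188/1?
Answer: sqrt(59611385685900630322510)/357536795 ≈ 682.88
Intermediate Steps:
W(c, m) = 188 (W(c, m) = 188*1 = 188)
M = -164730
sqrt(466325 + (W(-417, -340)/(-62930) + M/159082)) = sqrt(466325 + (188/(-62930) - 164730/159082)) = sqrt(466325 + (188*(-1/62930) - 164730*1/159082)) = sqrt(466325 + (-94/31465 - 82365/79541)) = sqrt(466325 - 371298797/357536795) = sqrt(166727974629578/357536795) = sqrt(59611385685900630322510)/357536795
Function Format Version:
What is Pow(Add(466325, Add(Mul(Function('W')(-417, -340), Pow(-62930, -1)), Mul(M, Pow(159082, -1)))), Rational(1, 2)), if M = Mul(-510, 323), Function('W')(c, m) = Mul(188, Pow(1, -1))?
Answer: Mul(Rational(1, 357536795), Pow(59611385685900630322510, Rational(1, 2))) ≈ 682.88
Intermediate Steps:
Function('W')(c, m) = 188 (Function('W')(c, m) = Mul(188, 1) = 188)
M = -164730
Pow(Add(466325, Add(Mul(Function('W')(-417, -340), Pow(-62930, -1)), Mul(M, Pow(159082, -1)))), Rational(1, 2)) = Pow(Add(466325, Add(Mul(188, Pow(-62930, -1)), Mul(-164730, Pow(159082, -1)))), Rational(1, 2)) = Pow(Add(466325, Add(Mul(188, Rational(-1, 62930)), Mul(-164730, Rational(1, 159082)))), Rational(1, 2)) = Pow(Add(466325, Add(Rational(-94, 31465), Rational(-82365, 79541))), Rational(1, 2)) = Pow(Add(466325, Rational(-371298797, 357536795)), Rational(1, 2)) = Pow(Rational(166727974629578, 357536795), Rational(1, 2)) = Mul(Rational(1, 357536795), Pow(59611385685900630322510, Rational(1, 2)))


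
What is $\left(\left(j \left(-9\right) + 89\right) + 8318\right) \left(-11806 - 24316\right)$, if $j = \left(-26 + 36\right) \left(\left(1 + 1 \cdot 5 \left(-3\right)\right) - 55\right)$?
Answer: $-527995274$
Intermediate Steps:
$j = -690$ ($j = 10 \left(\left(1 + 5 \left(-3\right)\right) - 55\right) = 10 \left(\left(1 - 15\right) - 55\right) = 10 \left(-14 - 55\right) = 10 \left(-69\right) = -690$)
$\left(\left(j \left(-9\right) + 89\right) + 8318\right) \left(-11806 - 24316\right) = \left(\left(\left(-690\right) \left(-9\right) + 89\right) + 8318\right) \left(-11806 - 24316\right) = \left(\left(6210 + 89\right) + 8318\right) \left(-36122\right) = \left(6299 + 8318\right) \left(-36122\right) = 14617 \left(-36122\right) = -527995274$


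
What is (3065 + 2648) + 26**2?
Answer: 6389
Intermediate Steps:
(3065 + 2648) + 26**2 = 5713 + 676 = 6389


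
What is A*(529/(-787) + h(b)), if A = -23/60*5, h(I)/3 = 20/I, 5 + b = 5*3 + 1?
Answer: -952223/103884 ≈ -9.1662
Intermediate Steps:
b = 11 (b = -5 + (5*3 + 1) = -5 + (15 + 1) = -5 + 16 = 11)
h(I) = 60/I (h(I) = 3*(20/I) = 60/I)
A = -23/12 (A = -23*1/60*5 = -23/60*5 = -23/12 ≈ -1.9167)
A*(529/(-787) + h(b)) = -23*(529/(-787) + 60/11)/12 = -23*(529*(-1/787) + 60*(1/11))/12 = -23*(-529/787 + 60/11)/12 = -23/12*41401/8657 = -952223/103884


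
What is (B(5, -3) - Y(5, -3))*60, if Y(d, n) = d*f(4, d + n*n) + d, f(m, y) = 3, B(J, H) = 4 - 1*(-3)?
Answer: -780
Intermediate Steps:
B(J, H) = 7 (B(J, H) = 4 + 3 = 7)
Y(d, n) = 4*d (Y(d, n) = d*3 + d = 3*d + d = 4*d)
(B(5, -3) - Y(5, -3))*60 = (7 - 4*5)*60 = (7 - 1*20)*60 = (7 - 20)*60 = -13*60 = -780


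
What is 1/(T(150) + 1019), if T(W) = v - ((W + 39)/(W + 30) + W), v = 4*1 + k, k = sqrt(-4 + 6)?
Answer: 348780/304117921 - 400*sqrt(2)/304117921 ≈ 0.0011450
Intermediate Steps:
k = sqrt(2) ≈ 1.4142
v = 4 + sqrt(2) (v = 4*1 + sqrt(2) = 4 + sqrt(2) ≈ 5.4142)
T(W) = 4 + sqrt(2) - W - (39 + W)/(30 + W) (T(W) = (4 + sqrt(2)) - ((W + 39)/(W + 30) + W) = (4 + sqrt(2)) - ((39 + W)/(30 + W) + W) = (4 + sqrt(2)) - (W + (39 + W)/(30 + W)) = (4 + sqrt(2)) + (-W - (39 + W)/(30 + W)) = 4 + sqrt(2) - W - (39 + W)/(30 + W))
1/(T(150) + 1019) = 1/((81 - 1*150**2 - 27*150 + 30*sqrt(2) + 150*sqrt(2))/(30 + 150) + 1019) = 1/((81 - 1*22500 - 4050 + 30*sqrt(2) + 150*sqrt(2))/180 + 1019) = 1/((81 - 22500 - 4050 + 30*sqrt(2) + 150*sqrt(2))/180 + 1019) = 1/((-26469 + 180*sqrt(2))/180 + 1019) = 1/((-2941/20 + sqrt(2)) + 1019) = 1/(17439/20 + sqrt(2))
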